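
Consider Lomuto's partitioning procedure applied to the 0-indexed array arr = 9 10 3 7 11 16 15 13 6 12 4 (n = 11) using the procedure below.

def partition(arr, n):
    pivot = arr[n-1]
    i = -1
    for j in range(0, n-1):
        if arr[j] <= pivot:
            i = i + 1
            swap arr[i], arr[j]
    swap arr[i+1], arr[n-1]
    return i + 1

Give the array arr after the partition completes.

pivot=4, i=-1
j=0: 9>4, skip
j=1: 10>4, skip
j=2: 3≤4, i=0, swap(0,2) ⇒ 3 10 9 7 11 16 15 13 6 12 4
j=3: 7>4, skip
j=4: 11>4, skip
j=5: 16>4, skip
j=6: 15>4, skip
j=7: 13>4, skip
j=8: 6>4, skip
j=9: 12>4, skip
swap(1,10) ⇒ 3 4 9 7 11 16 15 13 6 12 10; return 1

3 4 9 7 11 16 15 13 6 12 10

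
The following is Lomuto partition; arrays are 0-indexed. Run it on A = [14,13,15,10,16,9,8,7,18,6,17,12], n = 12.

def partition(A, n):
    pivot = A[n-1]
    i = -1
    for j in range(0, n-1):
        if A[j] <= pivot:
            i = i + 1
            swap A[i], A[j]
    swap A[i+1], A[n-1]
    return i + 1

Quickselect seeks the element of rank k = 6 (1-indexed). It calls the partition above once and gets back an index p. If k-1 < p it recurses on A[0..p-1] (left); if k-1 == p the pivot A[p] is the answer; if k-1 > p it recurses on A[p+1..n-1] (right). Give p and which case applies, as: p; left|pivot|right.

5; pivot

pivot = A[11] = 12; i = -1
j=0: A[0]=14 > 12 → no swap
j=1: A[1]=13 > 12 → no swap
j=2: A[2]=15 > 12 → no swap
j=3: A[3]=10 ≤ 12 → i=0, swap A[0],A[3] → [10,13,15,14,16,9,8,7,18,6,17,12]
j=4: A[4]=16 > 12 → no swap
j=5: A[5]=9 ≤ 12 → i=1, swap A[1],A[5] → [10,9,15,14,16,13,8,7,18,6,17,12]
j=6: A[6]=8 ≤ 12 → i=2, swap A[2],A[6] → [10,9,8,14,16,13,15,7,18,6,17,12]
j=7: A[7]=7 ≤ 12 → i=3, swap A[3],A[7] → [10,9,8,7,16,13,15,14,18,6,17,12]
j=8: A[8]=18 > 12 → no swap
j=9: A[9]=6 ≤ 12 → i=4, swap A[4],A[9] → [10,9,8,7,6,13,15,14,18,16,17,12]
j=10: A[10]=17 > 12 → no swap
final swap A[5],A[11] → [10,9,8,7,6,12,15,14,18,16,17,13]; return 5
p = 5; k-1 = 5 == 5 ⇒ pivot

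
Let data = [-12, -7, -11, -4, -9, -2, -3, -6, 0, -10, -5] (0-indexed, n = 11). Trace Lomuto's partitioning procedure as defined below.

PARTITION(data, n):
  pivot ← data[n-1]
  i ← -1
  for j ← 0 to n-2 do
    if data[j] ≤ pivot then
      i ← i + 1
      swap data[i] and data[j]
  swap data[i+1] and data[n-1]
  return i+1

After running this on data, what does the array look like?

[-12, -7, -11, -9, -6, -10, -5, -4, 0, -2, -3]

pivot = data[10] = -5; i = -1
j=0: data[0]=-12 ≤ -5 → i=0, swap data[0],data[0] (no change) → [-12, -7, -11, -4, -9, -2, -3, -6, 0, -10, -5]
j=1: data[1]=-7 ≤ -5 → i=1, swap data[1],data[1] (no change) → [-12, -7, -11, -4, -9, -2, -3, -6, 0, -10, -5]
j=2: data[2]=-11 ≤ -5 → i=2, swap data[2],data[2] (no change) → [-12, -7, -11, -4, -9, -2, -3, -6, 0, -10, -5]
j=3: data[3]=-4 > -5 → no swap
j=4: data[4]=-9 ≤ -5 → i=3, swap data[3],data[4] → [-12, -7, -11, -9, -4, -2, -3, -6, 0, -10, -5]
j=5: data[5]=-2 > -5 → no swap
j=6: data[6]=-3 > -5 → no swap
j=7: data[7]=-6 ≤ -5 → i=4, swap data[4],data[7] → [-12, -7, -11, -9, -6, -2, -3, -4, 0, -10, -5]
j=8: data[8]=0 > -5 → no swap
j=9: data[9]=-10 ≤ -5 → i=5, swap data[5],data[9] → [-12, -7, -11, -9, -6, -10, -3, -4, 0, -2, -5]
final swap data[6],data[10] → [-12, -7, -11, -9, -6, -10, -5, -4, 0, -2, -3]; return 6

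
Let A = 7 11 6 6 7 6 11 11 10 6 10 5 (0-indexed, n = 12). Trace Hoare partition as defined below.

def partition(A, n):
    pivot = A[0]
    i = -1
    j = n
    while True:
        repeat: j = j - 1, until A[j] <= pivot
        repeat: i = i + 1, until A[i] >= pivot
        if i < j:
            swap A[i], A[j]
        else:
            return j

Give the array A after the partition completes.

pivot = A[0] = 7; i = -1, j = 12
j→11 (A[11]=5≤7), i→0 (A[0]=7≥7); i<j, swap → 5 11 6 6 7 6 11 11 10 6 10 7
j→9 (A[9]=6≤7), i→1 (A[1]=11≥7); i<j, swap → 5 6 6 6 7 6 11 11 10 11 10 7
j→5 (A[5]=6≤7), i→4 (A[4]=7≥7); i<j, swap → 5 6 6 6 6 7 11 11 10 11 10 7
j→4, i→5; i≥j, return j=4. A = 5 6 6 6 6 7 11 11 10 11 10 7

5 6 6 6 6 7 11 11 10 11 10 7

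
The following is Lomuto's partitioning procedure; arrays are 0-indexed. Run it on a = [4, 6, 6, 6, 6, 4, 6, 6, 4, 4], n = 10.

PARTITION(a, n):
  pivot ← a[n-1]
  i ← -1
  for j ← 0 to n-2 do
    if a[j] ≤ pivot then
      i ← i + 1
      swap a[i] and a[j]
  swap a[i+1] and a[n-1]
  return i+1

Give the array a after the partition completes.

pivot=4, i=-1
j=0: 4≤4, i=0, swap(0,0) ⇒ [4, 6, 6, 6, 6, 4, 6, 6, 4, 4]
j=1: 6>4, skip
j=2: 6>4, skip
j=3: 6>4, skip
j=4: 6>4, skip
j=5: 4≤4, i=1, swap(1,5) ⇒ [4, 4, 6, 6, 6, 6, 6, 6, 4, 4]
j=6: 6>4, skip
j=7: 6>4, skip
j=8: 4≤4, i=2, swap(2,8) ⇒ [4, 4, 4, 6, 6, 6, 6, 6, 6, 4]
swap(3,9) ⇒ [4, 4, 4, 4, 6, 6, 6, 6, 6, 6]; return 3

[4, 4, 4, 4, 6, 6, 6, 6, 6, 6]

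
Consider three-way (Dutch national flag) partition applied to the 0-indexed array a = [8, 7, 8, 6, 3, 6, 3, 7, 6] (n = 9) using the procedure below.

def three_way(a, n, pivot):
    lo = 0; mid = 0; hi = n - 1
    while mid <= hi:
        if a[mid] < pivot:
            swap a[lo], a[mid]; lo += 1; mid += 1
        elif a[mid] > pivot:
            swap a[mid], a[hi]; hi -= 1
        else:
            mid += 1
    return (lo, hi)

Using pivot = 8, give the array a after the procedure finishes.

pivot = 8; lo=0, mid=0, hi=8
a[mid]=8=8: mid=1
a[mid]=7<8: swap a[0],a[1]; lo=1,mid=2 → [7, 8, 8, 6, 3, 6, 3, 7, 6]
a[mid]=8=8: mid=3
a[mid]=6<8: swap a[1],a[3]; lo=2,mid=4 → [7, 6, 8, 8, 3, 6, 3, 7, 6]
a[mid]=3<8: swap a[2],a[4]; lo=3,mid=5 → [7, 6, 3, 8, 8, 6, 3, 7, 6]
a[mid]=6<8: swap a[3],a[5]; lo=4,mid=6 → [7, 6, 3, 6, 8, 8, 3, 7, 6]
a[mid]=3<8: swap a[4],a[6]; lo=5,mid=7 → [7, 6, 3, 6, 3, 8, 8, 7, 6]
a[mid]=7<8: swap a[5],a[7]; lo=6,mid=8 → [7, 6, 3, 6, 3, 7, 8, 8, 6]
a[mid]=6<8: swap a[6],a[8]; lo=7,mid=9 → [7, 6, 3, 6, 3, 7, 6, 8, 8]
end: lo=7, hi=8; a = [7, 6, 3, 6, 3, 7, 6, 8, 8]

[7, 6, 3, 6, 3, 7, 6, 8, 8]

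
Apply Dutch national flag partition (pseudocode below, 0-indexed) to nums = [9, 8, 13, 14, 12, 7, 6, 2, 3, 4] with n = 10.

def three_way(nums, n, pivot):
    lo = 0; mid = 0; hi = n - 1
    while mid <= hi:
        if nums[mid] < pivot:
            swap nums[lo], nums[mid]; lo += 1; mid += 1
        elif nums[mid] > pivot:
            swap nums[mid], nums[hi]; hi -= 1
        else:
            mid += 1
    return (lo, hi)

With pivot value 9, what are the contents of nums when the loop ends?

[8, 4, 3, 2, 7, 6, 9, 12, 14, 13]

pivot = 9; lo=0, mid=0, hi=9
nums[mid]=9=9: mid=1
nums[mid]=8<9: swap nums[0],nums[1]; lo=1,mid=2 → [8, 9, 13, 14, 12, 7, 6, 2, 3, 4]
nums[mid]=13>9: swap nums[2],nums[9]; hi=8 → [8, 9, 4, 14, 12, 7, 6, 2, 3, 13]
nums[mid]=4<9: swap nums[1],nums[2]; lo=2,mid=3 → [8, 4, 9, 14, 12, 7, 6, 2, 3, 13]
nums[mid]=14>9: swap nums[3],nums[8]; hi=7 → [8, 4, 9, 3, 12, 7, 6, 2, 14, 13]
nums[mid]=3<9: swap nums[2],nums[3]; lo=3,mid=4 → [8, 4, 3, 9, 12, 7, 6, 2, 14, 13]
nums[mid]=12>9: swap nums[4],nums[7]; hi=6 → [8, 4, 3, 9, 2, 7, 6, 12, 14, 13]
nums[mid]=2<9: swap nums[3],nums[4]; lo=4,mid=5 → [8, 4, 3, 2, 9, 7, 6, 12, 14, 13]
nums[mid]=7<9: swap nums[4],nums[5]; lo=5,mid=6 → [8, 4, 3, 2, 7, 9, 6, 12, 14, 13]
nums[mid]=6<9: swap nums[5],nums[6]; lo=6,mid=7 → [8, 4, 3, 2, 7, 6, 9, 12, 14, 13]
end: lo=6, hi=6; nums = [8, 4, 3, 2, 7, 6, 9, 12, 14, 13]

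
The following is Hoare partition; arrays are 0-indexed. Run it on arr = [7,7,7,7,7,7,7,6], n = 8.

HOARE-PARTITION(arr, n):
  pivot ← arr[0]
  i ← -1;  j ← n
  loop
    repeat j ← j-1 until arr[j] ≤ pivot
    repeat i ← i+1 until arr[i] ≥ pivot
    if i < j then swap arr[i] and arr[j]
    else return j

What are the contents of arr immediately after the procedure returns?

pivot = arr[0] = 7; i = -1, j = 8
j→7 (arr[7]=6≤7), i→0 (arr[0]=7≥7); i<j, swap → [6,7,7,7,7,7,7,7]
j→6 (arr[6]=7≤7), i→1 (arr[1]=7≥7); i<j, swap → [6,7,7,7,7,7,7,7]
j→5 (arr[5]=7≤7), i→2 (arr[2]=7≥7); i<j, swap → [6,7,7,7,7,7,7,7]
j→4 (arr[4]=7≤7), i→3 (arr[3]=7≥7); i<j, swap → [6,7,7,7,7,7,7,7]
j→3, i→4; i≥j, return j=3. arr = [6,7,7,7,7,7,7,7]

[6,7,7,7,7,7,7,7]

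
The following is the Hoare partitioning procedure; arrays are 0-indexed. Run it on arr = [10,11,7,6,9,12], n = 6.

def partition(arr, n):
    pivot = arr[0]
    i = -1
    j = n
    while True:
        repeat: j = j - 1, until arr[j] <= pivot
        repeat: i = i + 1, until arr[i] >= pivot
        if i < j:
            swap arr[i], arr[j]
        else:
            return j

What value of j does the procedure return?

pivot=10
j stops at 4 (9), i stops at 0 (10); swap ⇒ [9,11,7,6,10,12]
j stops at 3 (6), i stops at 1 (11); swap ⇒ [9,6,7,11,10,12]
j stops at 2, i stops at 3; i≥j ⇒ return 2. arr=[9,6,7,11,10,12]

2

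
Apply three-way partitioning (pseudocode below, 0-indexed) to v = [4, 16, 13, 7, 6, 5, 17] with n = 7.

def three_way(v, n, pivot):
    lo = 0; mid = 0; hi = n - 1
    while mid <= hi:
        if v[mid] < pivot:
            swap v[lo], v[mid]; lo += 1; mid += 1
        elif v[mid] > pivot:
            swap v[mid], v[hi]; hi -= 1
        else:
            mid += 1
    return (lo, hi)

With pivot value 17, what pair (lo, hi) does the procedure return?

lo=0 mid=0 hi=6
4<17: swap(0,0), lo=1 mid=1 ⇒ [4, 16, 13, 7, 6, 5, 17]
16<17: swap(1,1), lo=2 mid=2 ⇒ [4, 16, 13, 7, 6, 5, 17]
13<17: swap(2,2), lo=3 mid=3 ⇒ [4, 16, 13, 7, 6, 5, 17]
7<17: swap(3,3), lo=4 mid=4 ⇒ [4, 16, 13, 7, 6, 5, 17]
6<17: swap(4,4), lo=5 mid=5 ⇒ [4, 16, 13, 7, 6, 5, 17]
5<17: swap(5,5), lo=6 mid=6 ⇒ [4, 16, 13, 7, 6, 5, 17]
17=17: mid=7
done. lo=6 hi=6; v=[4, 16, 13, 7, 6, 5, 17]

(6, 6)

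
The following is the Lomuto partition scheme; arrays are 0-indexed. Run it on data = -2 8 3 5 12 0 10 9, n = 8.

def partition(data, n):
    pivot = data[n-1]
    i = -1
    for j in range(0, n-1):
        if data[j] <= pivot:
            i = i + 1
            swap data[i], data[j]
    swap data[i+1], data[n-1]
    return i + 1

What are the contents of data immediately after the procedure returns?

-2 8 3 5 0 9 10 12

pivot=9, i=-1
j=0: -2≤9, i=0, swap(0,0) ⇒ -2 8 3 5 12 0 10 9
j=1: 8≤9, i=1, swap(1,1) ⇒ -2 8 3 5 12 0 10 9
j=2: 3≤9, i=2, swap(2,2) ⇒ -2 8 3 5 12 0 10 9
j=3: 5≤9, i=3, swap(3,3) ⇒ -2 8 3 5 12 0 10 9
j=4: 12>9, skip
j=5: 0≤9, i=4, swap(4,5) ⇒ -2 8 3 5 0 12 10 9
j=6: 10>9, skip
swap(5,7) ⇒ -2 8 3 5 0 9 10 12; return 5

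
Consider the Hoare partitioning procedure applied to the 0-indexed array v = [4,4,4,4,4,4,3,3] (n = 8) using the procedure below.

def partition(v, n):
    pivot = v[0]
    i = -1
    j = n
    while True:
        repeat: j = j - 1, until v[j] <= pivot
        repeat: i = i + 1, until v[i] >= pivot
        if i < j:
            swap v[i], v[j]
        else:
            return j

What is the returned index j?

pivot=4
j stops at 7 (3), i stops at 0 (4); swap ⇒ [3,4,4,4,4,4,3,4]
j stops at 6 (3), i stops at 1 (4); swap ⇒ [3,3,4,4,4,4,4,4]
j stops at 5 (4), i stops at 2 (4); swap ⇒ [3,3,4,4,4,4,4,4]
j stops at 4 (4), i stops at 3 (4); swap ⇒ [3,3,4,4,4,4,4,4]
j stops at 3, i stops at 4; i≥j ⇒ return 3. v=[3,3,4,4,4,4,4,4]

3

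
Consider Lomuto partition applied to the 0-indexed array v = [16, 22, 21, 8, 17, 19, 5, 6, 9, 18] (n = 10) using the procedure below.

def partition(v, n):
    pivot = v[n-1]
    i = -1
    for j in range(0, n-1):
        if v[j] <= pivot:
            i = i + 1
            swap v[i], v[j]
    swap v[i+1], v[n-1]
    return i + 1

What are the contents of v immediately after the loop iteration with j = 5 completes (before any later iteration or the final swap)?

[16, 8, 17, 22, 21, 19, 5, 6, 9, 18]

pivot = v[9] = 18; i = -1
j=0: v[0]=16 ≤ 18 → i=0, swap v[0],v[0] (no change) → [16, 22, 21, 8, 17, 19, 5, 6, 9, 18]
j=1: v[1]=22 > 18 → no swap
j=2: v[2]=21 > 18 → no swap
j=3: v[3]=8 ≤ 18 → i=1, swap v[1],v[3] → [16, 8, 21, 22, 17, 19, 5, 6, 9, 18]
j=4: v[4]=17 ≤ 18 → i=2, swap v[2],v[4] → [16, 8, 17, 22, 21, 19, 5, 6, 9, 18]
j=5: v[5]=19 > 18 → no swap
(after j=5) v = [16, 8, 17, 22, 21, 19, 5, 6, 9, 18]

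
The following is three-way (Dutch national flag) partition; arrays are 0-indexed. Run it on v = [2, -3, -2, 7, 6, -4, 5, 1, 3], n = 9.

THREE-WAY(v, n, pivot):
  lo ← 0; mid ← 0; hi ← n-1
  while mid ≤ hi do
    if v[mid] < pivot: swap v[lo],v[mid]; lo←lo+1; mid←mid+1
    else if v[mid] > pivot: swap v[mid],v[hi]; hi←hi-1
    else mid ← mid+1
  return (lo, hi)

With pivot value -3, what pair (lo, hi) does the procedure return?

(1, 1)

pivot = -3; lo=0, mid=0, hi=8
v[mid]=2>-3: swap v[0],v[8]; hi=7 → [3, -3, -2, 7, 6, -4, 5, 1, 2]
v[mid]=3>-3: swap v[0],v[7]; hi=6 → [1, -3, -2, 7, 6, -4, 5, 3, 2]
v[mid]=1>-3: swap v[0],v[6]; hi=5 → [5, -3, -2, 7, 6, -4, 1, 3, 2]
v[mid]=5>-3: swap v[0],v[5]; hi=4 → [-4, -3, -2, 7, 6, 5, 1, 3, 2]
v[mid]=-4<-3: swap v[0],v[0]; lo=1,mid=1 → [-4, -3, -2, 7, 6, 5, 1, 3, 2]
v[mid]=-3=-3: mid=2
v[mid]=-2>-3: swap v[2],v[4]; hi=3 → [-4, -3, 6, 7, -2, 5, 1, 3, 2]
v[mid]=6>-3: swap v[2],v[3]; hi=2 → [-4, -3, 7, 6, -2, 5, 1, 3, 2]
v[mid]=7>-3: swap v[2],v[2]; hi=1 → [-4, -3, 7, 6, -2, 5, 1, 3, 2]
end: lo=1, hi=1; v = [-4, -3, 7, 6, -2, 5, 1, 3, 2]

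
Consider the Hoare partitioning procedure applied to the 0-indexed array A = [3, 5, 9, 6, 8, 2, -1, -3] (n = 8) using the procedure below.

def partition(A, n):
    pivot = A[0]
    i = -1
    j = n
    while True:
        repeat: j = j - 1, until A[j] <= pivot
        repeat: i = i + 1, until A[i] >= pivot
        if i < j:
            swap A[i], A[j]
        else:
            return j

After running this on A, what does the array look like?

[-3, -1, 2, 6, 8, 9, 5, 3]

pivot=3
j stops at 7 (-3), i stops at 0 (3); swap ⇒ [-3, 5, 9, 6, 8, 2, -1, 3]
j stops at 6 (-1), i stops at 1 (5); swap ⇒ [-3, -1, 9, 6, 8, 2, 5, 3]
j stops at 5 (2), i stops at 2 (9); swap ⇒ [-3, -1, 2, 6, 8, 9, 5, 3]
j stops at 2, i stops at 3; i≥j ⇒ return 2. A=[-3, -1, 2, 6, 8, 9, 5, 3]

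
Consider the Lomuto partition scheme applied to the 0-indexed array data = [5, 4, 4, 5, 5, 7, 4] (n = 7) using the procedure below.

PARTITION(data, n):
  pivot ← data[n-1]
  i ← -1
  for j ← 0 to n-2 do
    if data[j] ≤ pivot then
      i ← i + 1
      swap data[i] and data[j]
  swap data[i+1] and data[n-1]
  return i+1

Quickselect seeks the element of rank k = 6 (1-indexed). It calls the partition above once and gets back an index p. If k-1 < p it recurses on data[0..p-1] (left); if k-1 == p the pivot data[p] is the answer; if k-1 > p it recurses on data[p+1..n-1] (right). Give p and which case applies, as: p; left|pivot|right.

pivot=4, i=-1
j=0: 5>4, skip
j=1: 4≤4, i=0, swap(0,1) ⇒ [4, 5, 4, 5, 5, 7, 4]
j=2: 4≤4, i=1, swap(1,2) ⇒ [4, 4, 5, 5, 5, 7, 4]
j=3: 5>4, skip
j=4: 5>4, skip
j=5: 7>4, skip
swap(2,6) ⇒ [4, 4, 4, 5, 5, 7, 5]; return 2
p = 2; k-1 = 5 > 2 ⇒ right

2; right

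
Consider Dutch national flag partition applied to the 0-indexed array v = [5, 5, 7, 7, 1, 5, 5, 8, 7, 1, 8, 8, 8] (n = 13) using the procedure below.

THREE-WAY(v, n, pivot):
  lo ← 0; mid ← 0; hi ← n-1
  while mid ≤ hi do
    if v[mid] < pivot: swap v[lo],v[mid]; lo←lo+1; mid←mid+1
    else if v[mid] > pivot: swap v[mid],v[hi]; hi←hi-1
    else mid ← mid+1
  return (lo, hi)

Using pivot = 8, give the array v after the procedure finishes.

lo=0 mid=0 hi=12
5<8: swap(0,0), lo=1 mid=1 ⇒ [5, 5, 7, 7, 1, 5, 5, 8, 7, 1, 8, 8, 8]
5<8: swap(1,1), lo=2 mid=2 ⇒ [5, 5, 7, 7, 1, 5, 5, 8, 7, 1, 8, 8, 8]
7<8: swap(2,2), lo=3 mid=3 ⇒ [5, 5, 7, 7, 1, 5, 5, 8, 7, 1, 8, 8, 8]
7<8: swap(3,3), lo=4 mid=4 ⇒ [5, 5, 7, 7, 1, 5, 5, 8, 7, 1, 8, 8, 8]
1<8: swap(4,4), lo=5 mid=5 ⇒ [5, 5, 7, 7, 1, 5, 5, 8, 7, 1, 8, 8, 8]
5<8: swap(5,5), lo=6 mid=6 ⇒ [5, 5, 7, 7, 1, 5, 5, 8, 7, 1, 8, 8, 8]
5<8: swap(6,6), lo=7 mid=7 ⇒ [5, 5, 7, 7, 1, 5, 5, 8, 7, 1, 8, 8, 8]
8=8: mid=8
7<8: swap(7,8), lo=8 mid=9 ⇒ [5, 5, 7, 7, 1, 5, 5, 7, 8, 1, 8, 8, 8]
1<8: swap(8,9), lo=9 mid=10 ⇒ [5, 5, 7, 7, 1, 5, 5, 7, 1, 8, 8, 8, 8]
8=8: mid=11
8=8: mid=12
8=8: mid=13
done. lo=9 hi=12; v=[5, 5, 7, 7, 1, 5, 5, 7, 1, 8, 8, 8, 8]

[5, 5, 7, 7, 1, 5, 5, 7, 1, 8, 8, 8, 8]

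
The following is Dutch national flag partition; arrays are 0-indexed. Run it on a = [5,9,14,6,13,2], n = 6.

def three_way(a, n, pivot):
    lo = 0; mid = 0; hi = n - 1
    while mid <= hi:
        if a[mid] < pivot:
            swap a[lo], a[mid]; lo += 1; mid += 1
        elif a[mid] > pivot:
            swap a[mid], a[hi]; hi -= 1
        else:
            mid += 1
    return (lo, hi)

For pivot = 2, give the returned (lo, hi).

pivot = 2; lo=0, mid=0, hi=5
a[mid]=5>2: swap a[0],a[5]; hi=4 → [2,9,14,6,13,5]
a[mid]=2=2: mid=1
a[mid]=9>2: swap a[1],a[4]; hi=3 → [2,13,14,6,9,5]
a[mid]=13>2: swap a[1],a[3]; hi=2 → [2,6,14,13,9,5]
a[mid]=6>2: swap a[1],a[2]; hi=1 → [2,14,6,13,9,5]
a[mid]=14>2: swap a[1],a[1]; hi=0 → [2,14,6,13,9,5]
end: lo=0, hi=0; a = [2,14,6,13,9,5]

(0, 0)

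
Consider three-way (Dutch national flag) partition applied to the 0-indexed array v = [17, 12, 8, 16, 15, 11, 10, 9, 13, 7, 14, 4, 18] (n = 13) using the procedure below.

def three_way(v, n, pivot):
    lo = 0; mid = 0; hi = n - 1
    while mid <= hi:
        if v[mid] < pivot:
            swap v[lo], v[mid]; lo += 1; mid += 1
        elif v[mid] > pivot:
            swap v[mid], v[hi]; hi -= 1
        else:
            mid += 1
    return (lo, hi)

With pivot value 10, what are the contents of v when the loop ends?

lo=0 mid=0 hi=12
17>10: swap(0,12), hi=11 ⇒ [18, 12, 8, 16, 15, 11, 10, 9, 13, 7, 14, 4, 17]
18>10: swap(0,11), hi=10 ⇒ [4, 12, 8, 16, 15, 11, 10, 9, 13, 7, 14, 18, 17]
4<10: swap(0,0), lo=1 mid=1 ⇒ [4, 12, 8, 16, 15, 11, 10, 9, 13, 7, 14, 18, 17]
12>10: swap(1,10), hi=9 ⇒ [4, 14, 8, 16, 15, 11, 10, 9, 13, 7, 12, 18, 17]
14>10: swap(1,9), hi=8 ⇒ [4, 7, 8, 16, 15, 11, 10, 9, 13, 14, 12, 18, 17]
7<10: swap(1,1), lo=2 mid=2 ⇒ [4, 7, 8, 16, 15, 11, 10, 9, 13, 14, 12, 18, 17]
8<10: swap(2,2), lo=3 mid=3 ⇒ [4, 7, 8, 16, 15, 11, 10, 9, 13, 14, 12, 18, 17]
16>10: swap(3,8), hi=7 ⇒ [4, 7, 8, 13, 15, 11, 10, 9, 16, 14, 12, 18, 17]
13>10: swap(3,7), hi=6 ⇒ [4, 7, 8, 9, 15, 11, 10, 13, 16, 14, 12, 18, 17]
9<10: swap(3,3), lo=4 mid=4 ⇒ [4, 7, 8, 9, 15, 11, 10, 13, 16, 14, 12, 18, 17]
15>10: swap(4,6), hi=5 ⇒ [4, 7, 8, 9, 10, 11, 15, 13, 16, 14, 12, 18, 17]
10=10: mid=5
11>10: swap(5,5), hi=4 ⇒ [4, 7, 8, 9, 10, 11, 15, 13, 16, 14, 12, 18, 17]
done. lo=4 hi=4; v=[4, 7, 8, 9, 10, 11, 15, 13, 16, 14, 12, 18, 17]

[4, 7, 8, 9, 10, 11, 15, 13, 16, 14, 12, 18, 17]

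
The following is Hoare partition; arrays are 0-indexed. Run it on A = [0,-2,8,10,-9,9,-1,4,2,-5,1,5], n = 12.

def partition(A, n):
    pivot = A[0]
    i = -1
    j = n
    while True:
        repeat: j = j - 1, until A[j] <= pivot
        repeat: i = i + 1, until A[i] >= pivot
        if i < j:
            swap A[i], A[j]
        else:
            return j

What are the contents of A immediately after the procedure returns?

[-5,-2,-1,-9,10,9,8,4,2,0,1,5]

pivot=0
j stops at 9 (-5), i stops at 0 (0); swap ⇒ [-5,-2,8,10,-9,9,-1,4,2,0,1,5]
j stops at 6 (-1), i stops at 2 (8); swap ⇒ [-5,-2,-1,10,-9,9,8,4,2,0,1,5]
j stops at 4 (-9), i stops at 3 (10); swap ⇒ [-5,-2,-1,-9,10,9,8,4,2,0,1,5]
j stops at 3, i stops at 4; i≥j ⇒ return 3. A=[-5,-2,-1,-9,10,9,8,4,2,0,1,5]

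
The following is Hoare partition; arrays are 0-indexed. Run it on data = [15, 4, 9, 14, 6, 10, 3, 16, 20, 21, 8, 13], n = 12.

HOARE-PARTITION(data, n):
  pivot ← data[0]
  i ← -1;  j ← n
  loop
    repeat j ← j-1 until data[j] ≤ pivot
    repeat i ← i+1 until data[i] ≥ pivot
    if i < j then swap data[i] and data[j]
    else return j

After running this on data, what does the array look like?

[13, 4, 9, 14, 6, 10, 3, 8, 20, 21, 16, 15]

pivot = data[0] = 15; i = -1, j = 12
j→11 (data[11]=13≤15), i→0 (data[0]=15≥15); i<j, swap → [13, 4, 9, 14, 6, 10, 3, 16, 20, 21, 8, 15]
j→10 (data[10]=8≤15), i→7 (data[7]=16≥15); i<j, swap → [13, 4, 9, 14, 6, 10, 3, 8, 20, 21, 16, 15]
j→7, i→8; i≥j, return j=7. data = [13, 4, 9, 14, 6, 10, 3, 8, 20, 21, 16, 15]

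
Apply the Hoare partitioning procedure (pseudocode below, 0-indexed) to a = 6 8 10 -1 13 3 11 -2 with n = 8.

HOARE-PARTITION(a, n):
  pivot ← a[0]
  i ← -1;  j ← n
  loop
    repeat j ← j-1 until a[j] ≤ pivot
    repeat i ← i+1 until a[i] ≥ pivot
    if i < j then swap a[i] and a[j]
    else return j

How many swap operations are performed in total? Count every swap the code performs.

pivot=6
j stops at 7 (-2), i stops at 0 (6); swap ⇒ -2 8 10 -1 13 3 11 6
j stops at 5 (3), i stops at 1 (8); swap ⇒ -2 3 10 -1 13 8 11 6
j stops at 3 (-1), i stops at 2 (10); swap ⇒ -2 3 -1 10 13 8 11 6
j stops at 2, i stops at 3; i≥j ⇒ return 2. a=-2 3 -1 10 13 8 11 6

3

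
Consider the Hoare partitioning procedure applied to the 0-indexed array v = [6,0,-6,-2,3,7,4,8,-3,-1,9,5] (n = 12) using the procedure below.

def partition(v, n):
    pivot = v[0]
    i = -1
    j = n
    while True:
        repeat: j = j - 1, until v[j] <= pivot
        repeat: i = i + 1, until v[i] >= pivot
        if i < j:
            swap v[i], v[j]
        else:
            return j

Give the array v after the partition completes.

[5,0,-6,-2,3,-1,4,-3,8,7,9,6]

pivot=6
j stops at 11 (5), i stops at 0 (6); swap ⇒ [5,0,-6,-2,3,7,4,8,-3,-1,9,6]
j stops at 9 (-1), i stops at 5 (7); swap ⇒ [5,0,-6,-2,3,-1,4,8,-3,7,9,6]
j stops at 8 (-3), i stops at 7 (8); swap ⇒ [5,0,-6,-2,3,-1,4,-3,8,7,9,6]
j stops at 7, i stops at 8; i≥j ⇒ return 7. v=[5,0,-6,-2,3,-1,4,-3,8,7,9,6]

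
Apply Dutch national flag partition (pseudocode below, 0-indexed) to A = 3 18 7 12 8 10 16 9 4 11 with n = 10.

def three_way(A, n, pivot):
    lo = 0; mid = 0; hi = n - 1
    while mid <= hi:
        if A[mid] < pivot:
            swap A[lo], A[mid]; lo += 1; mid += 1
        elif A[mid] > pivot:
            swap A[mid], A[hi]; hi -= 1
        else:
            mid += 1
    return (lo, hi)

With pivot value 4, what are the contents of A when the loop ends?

3 4 12 8 10 16 9 7 11 18

pivot = 4; lo=0, mid=0, hi=9
A[mid]=3<4: swap A[0],A[0]; lo=1,mid=1 → 3 18 7 12 8 10 16 9 4 11
A[mid]=18>4: swap A[1],A[9]; hi=8 → 3 11 7 12 8 10 16 9 4 18
A[mid]=11>4: swap A[1],A[8]; hi=7 → 3 4 7 12 8 10 16 9 11 18
A[mid]=4=4: mid=2
A[mid]=7>4: swap A[2],A[7]; hi=6 → 3 4 9 12 8 10 16 7 11 18
A[mid]=9>4: swap A[2],A[6]; hi=5 → 3 4 16 12 8 10 9 7 11 18
A[mid]=16>4: swap A[2],A[5]; hi=4 → 3 4 10 12 8 16 9 7 11 18
A[mid]=10>4: swap A[2],A[4]; hi=3 → 3 4 8 12 10 16 9 7 11 18
A[mid]=8>4: swap A[2],A[3]; hi=2 → 3 4 12 8 10 16 9 7 11 18
A[mid]=12>4: swap A[2],A[2]; hi=1 → 3 4 12 8 10 16 9 7 11 18
end: lo=1, hi=1; A = 3 4 12 8 10 16 9 7 11 18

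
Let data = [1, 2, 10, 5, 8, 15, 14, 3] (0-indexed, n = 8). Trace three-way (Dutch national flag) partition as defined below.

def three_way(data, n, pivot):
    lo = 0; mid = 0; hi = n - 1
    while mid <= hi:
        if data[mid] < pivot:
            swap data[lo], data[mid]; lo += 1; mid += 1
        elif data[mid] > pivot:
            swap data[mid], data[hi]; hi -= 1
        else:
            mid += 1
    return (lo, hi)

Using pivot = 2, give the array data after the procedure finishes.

[1, 2, 5, 8, 15, 14, 3, 10]

pivot = 2; lo=0, mid=0, hi=7
data[mid]=1<2: swap data[0],data[0]; lo=1,mid=1 → [1, 2, 10, 5, 8, 15, 14, 3]
data[mid]=2=2: mid=2
data[mid]=10>2: swap data[2],data[7]; hi=6 → [1, 2, 3, 5, 8, 15, 14, 10]
data[mid]=3>2: swap data[2],data[6]; hi=5 → [1, 2, 14, 5, 8, 15, 3, 10]
data[mid]=14>2: swap data[2],data[5]; hi=4 → [1, 2, 15, 5, 8, 14, 3, 10]
data[mid]=15>2: swap data[2],data[4]; hi=3 → [1, 2, 8, 5, 15, 14, 3, 10]
data[mid]=8>2: swap data[2],data[3]; hi=2 → [1, 2, 5, 8, 15, 14, 3, 10]
data[mid]=5>2: swap data[2],data[2]; hi=1 → [1, 2, 5, 8, 15, 14, 3, 10]
end: lo=1, hi=1; data = [1, 2, 5, 8, 15, 14, 3, 10]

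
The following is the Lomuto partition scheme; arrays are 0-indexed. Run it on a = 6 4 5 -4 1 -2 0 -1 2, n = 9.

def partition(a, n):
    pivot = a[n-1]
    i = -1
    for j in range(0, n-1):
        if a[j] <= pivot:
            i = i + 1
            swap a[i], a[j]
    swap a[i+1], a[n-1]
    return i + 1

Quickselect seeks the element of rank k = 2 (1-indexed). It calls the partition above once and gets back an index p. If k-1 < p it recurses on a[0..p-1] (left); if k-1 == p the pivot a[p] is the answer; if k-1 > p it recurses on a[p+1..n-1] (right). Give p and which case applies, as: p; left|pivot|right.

5; left

pivot = a[8] = 2; i = -1
j=0: a[0]=6 > 2 → no swap
j=1: a[1]=4 > 2 → no swap
j=2: a[2]=5 > 2 → no swap
j=3: a[3]=-4 ≤ 2 → i=0, swap a[0],a[3] → -4 4 5 6 1 -2 0 -1 2
j=4: a[4]=1 ≤ 2 → i=1, swap a[1],a[4] → -4 1 5 6 4 -2 0 -1 2
j=5: a[5]=-2 ≤ 2 → i=2, swap a[2],a[5] → -4 1 -2 6 4 5 0 -1 2
j=6: a[6]=0 ≤ 2 → i=3, swap a[3],a[6] → -4 1 -2 0 4 5 6 -1 2
j=7: a[7]=-1 ≤ 2 → i=4, swap a[4],a[7] → -4 1 -2 0 -1 5 6 4 2
final swap a[5],a[8] → -4 1 -2 0 -1 2 6 4 5; return 5
p = 5; k-1 = 1 < 5 ⇒ left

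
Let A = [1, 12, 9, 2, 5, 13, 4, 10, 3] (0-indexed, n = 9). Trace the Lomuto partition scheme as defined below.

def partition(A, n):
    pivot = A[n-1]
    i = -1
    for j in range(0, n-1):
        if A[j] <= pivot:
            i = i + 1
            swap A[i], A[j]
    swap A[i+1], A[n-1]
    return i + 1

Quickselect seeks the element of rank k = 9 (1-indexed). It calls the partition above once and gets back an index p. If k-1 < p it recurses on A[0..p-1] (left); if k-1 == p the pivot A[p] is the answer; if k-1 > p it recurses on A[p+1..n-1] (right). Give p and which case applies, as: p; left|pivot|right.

pivot = A[8] = 3; i = -1
j=0: A[0]=1 ≤ 3 → i=0, swap A[0],A[0] (no change) → [1, 12, 9, 2, 5, 13, 4, 10, 3]
j=1: A[1]=12 > 3 → no swap
j=2: A[2]=9 > 3 → no swap
j=3: A[3]=2 ≤ 3 → i=1, swap A[1],A[3] → [1, 2, 9, 12, 5, 13, 4, 10, 3]
j=4: A[4]=5 > 3 → no swap
j=5: A[5]=13 > 3 → no swap
j=6: A[6]=4 > 3 → no swap
j=7: A[7]=10 > 3 → no swap
final swap A[2],A[8] → [1, 2, 3, 12, 5, 13, 4, 10, 9]; return 2
p = 2; k-1 = 8 > 2 ⇒ right

2; right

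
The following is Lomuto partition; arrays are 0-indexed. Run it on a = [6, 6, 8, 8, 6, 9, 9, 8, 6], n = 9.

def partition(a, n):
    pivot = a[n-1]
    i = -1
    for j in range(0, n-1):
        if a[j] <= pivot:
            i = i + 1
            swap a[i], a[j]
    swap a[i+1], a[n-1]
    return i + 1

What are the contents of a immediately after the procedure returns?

pivot=6, i=-1
j=0: 6≤6, i=0, swap(0,0) ⇒ [6, 6, 8, 8, 6, 9, 9, 8, 6]
j=1: 6≤6, i=1, swap(1,1) ⇒ [6, 6, 8, 8, 6, 9, 9, 8, 6]
j=2: 8>6, skip
j=3: 8>6, skip
j=4: 6≤6, i=2, swap(2,4) ⇒ [6, 6, 6, 8, 8, 9, 9, 8, 6]
j=5: 9>6, skip
j=6: 9>6, skip
j=7: 8>6, skip
swap(3,8) ⇒ [6, 6, 6, 6, 8, 9, 9, 8, 8]; return 3

[6, 6, 6, 6, 8, 9, 9, 8, 8]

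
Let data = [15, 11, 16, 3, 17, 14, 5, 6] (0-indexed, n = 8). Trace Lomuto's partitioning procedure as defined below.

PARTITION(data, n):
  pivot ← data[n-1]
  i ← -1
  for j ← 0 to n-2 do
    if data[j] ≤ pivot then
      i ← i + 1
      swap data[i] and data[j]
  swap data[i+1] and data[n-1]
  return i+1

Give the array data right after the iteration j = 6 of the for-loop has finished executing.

pivot=6, i=-1
j=0: 15>6, skip
j=1: 11>6, skip
j=2: 16>6, skip
j=3: 3≤6, i=0, swap(0,3) ⇒ [3, 11, 16, 15, 17, 14, 5, 6]
j=4: 17>6, skip
j=5: 14>6, skip
j=6: 5≤6, i=1, swap(1,6) ⇒ [3, 5, 16, 15, 17, 14, 11, 6]
(after j=6) data = [3, 5, 16, 15, 17, 14, 11, 6]

[3, 5, 16, 15, 17, 14, 11, 6]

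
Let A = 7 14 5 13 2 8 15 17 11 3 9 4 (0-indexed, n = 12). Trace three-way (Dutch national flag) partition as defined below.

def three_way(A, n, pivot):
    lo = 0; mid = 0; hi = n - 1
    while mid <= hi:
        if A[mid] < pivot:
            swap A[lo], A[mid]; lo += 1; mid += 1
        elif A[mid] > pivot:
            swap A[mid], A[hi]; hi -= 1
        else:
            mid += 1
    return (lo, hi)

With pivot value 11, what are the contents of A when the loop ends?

pivot = 11; lo=0, mid=0, hi=11
A[mid]=7<11: swap A[0],A[0]; lo=1,mid=1 → 7 14 5 13 2 8 15 17 11 3 9 4
A[mid]=14>11: swap A[1],A[11]; hi=10 → 7 4 5 13 2 8 15 17 11 3 9 14
A[mid]=4<11: swap A[1],A[1]; lo=2,mid=2 → 7 4 5 13 2 8 15 17 11 3 9 14
A[mid]=5<11: swap A[2],A[2]; lo=3,mid=3 → 7 4 5 13 2 8 15 17 11 3 9 14
A[mid]=13>11: swap A[3],A[10]; hi=9 → 7 4 5 9 2 8 15 17 11 3 13 14
A[mid]=9<11: swap A[3],A[3]; lo=4,mid=4 → 7 4 5 9 2 8 15 17 11 3 13 14
A[mid]=2<11: swap A[4],A[4]; lo=5,mid=5 → 7 4 5 9 2 8 15 17 11 3 13 14
A[mid]=8<11: swap A[5],A[5]; lo=6,mid=6 → 7 4 5 9 2 8 15 17 11 3 13 14
A[mid]=15>11: swap A[6],A[9]; hi=8 → 7 4 5 9 2 8 3 17 11 15 13 14
A[mid]=3<11: swap A[6],A[6]; lo=7,mid=7 → 7 4 5 9 2 8 3 17 11 15 13 14
A[mid]=17>11: swap A[7],A[8]; hi=7 → 7 4 5 9 2 8 3 11 17 15 13 14
A[mid]=11=11: mid=8
end: lo=7, hi=7; A = 7 4 5 9 2 8 3 11 17 15 13 14

7 4 5 9 2 8 3 11 17 15 13 14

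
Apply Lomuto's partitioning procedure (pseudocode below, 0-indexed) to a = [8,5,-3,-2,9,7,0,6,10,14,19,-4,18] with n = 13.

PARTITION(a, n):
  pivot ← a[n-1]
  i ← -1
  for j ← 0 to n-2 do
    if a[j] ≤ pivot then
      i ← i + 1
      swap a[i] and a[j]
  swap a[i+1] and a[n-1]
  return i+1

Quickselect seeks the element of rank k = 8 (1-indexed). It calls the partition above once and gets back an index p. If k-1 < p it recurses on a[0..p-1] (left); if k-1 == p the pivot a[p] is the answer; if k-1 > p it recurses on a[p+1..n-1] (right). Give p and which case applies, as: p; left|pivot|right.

11; left

pivot = a[12] = 18; i = -1
j=0: a[0]=8 ≤ 18 → i=0, swap a[0],a[0] (no change) → [8,5,-3,-2,9,7,0,6,10,14,19,-4,18]
j=1: a[1]=5 ≤ 18 → i=1, swap a[1],a[1] (no change) → [8,5,-3,-2,9,7,0,6,10,14,19,-4,18]
j=2: a[2]=-3 ≤ 18 → i=2, swap a[2],a[2] (no change) → [8,5,-3,-2,9,7,0,6,10,14,19,-4,18]
j=3: a[3]=-2 ≤ 18 → i=3, swap a[3],a[3] (no change) → [8,5,-3,-2,9,7,0,6,10,14,19,-4,18]
j=4: a[4]=9 ≤ 18 → i=4, swap a[4],a[4] (no change) → [8,5,-3,-2,9,7,0,6,10,14,19,-4,18]
j=5: a[5]=7 ≤ 18 → i=5, swap a[5],a[5] (no change) → [8,5,-3,-2,9,7,0,6,10,14,19,-4,18]
j=6: a[6]=0 ≤ 18 → i=6, swap a[6],a[6] (no change) → [8,5,-3,-2,9,7,0,6,10,14,19,-4,18]
j=7: a[7]=6 ≤ 18 → i=7, swap a[7],a[7] (no change) → [8,5,-3,-2,9,7,0,6,10,14,19,-4,18]
j=8: a[8]=10 ≤ 18 → i=8, swap a[8],a[8] (no change) → [8,5,-3,-2,9,7,0,6,10,14,19,-4,18]
j=9: a[9]=14 ≤ 18 → i=9, swap a[9],a[9] (no change) → [8,5,-3,-2,9,7,0,6,10,14,19,-4,18]
j=10: a[10]=19 > 18 → no swap
j=11: a[11]=-4 ≤ 18 → i=10, swap a[10],a[11] → [8,5,-3,-2,9,7,0,6,10,14,-4,19,18]
final swap a[11],a[12] → [8,5,-3,-2,9,7,0,6,10,14,-4,18,19]; return 11
p = 11; k-1 = 7 < 11 ⇒ left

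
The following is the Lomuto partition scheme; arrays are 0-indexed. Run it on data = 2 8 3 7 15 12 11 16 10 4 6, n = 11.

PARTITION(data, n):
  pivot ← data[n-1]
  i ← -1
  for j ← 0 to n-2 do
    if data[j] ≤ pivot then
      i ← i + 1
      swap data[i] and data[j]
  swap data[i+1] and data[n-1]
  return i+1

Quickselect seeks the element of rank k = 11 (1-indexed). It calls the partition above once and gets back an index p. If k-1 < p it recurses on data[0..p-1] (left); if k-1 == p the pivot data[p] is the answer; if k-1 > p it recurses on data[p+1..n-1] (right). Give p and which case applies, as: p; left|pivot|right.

3; right

pivot = data[10] = 6; i = -1
j=0: data[0]=2 ≤ 6 → i=0, swap data[0],data[0] (no change) → 2 8 3 7 15 12 11 16 10 4 6
j=1: data[1]=8 > 6 → no swap
j=2: data[2]=3 ≤ 6 → i=1, swap data[1],data[2] → 2 3 8 7 15 12 11 16 10 4 6
j=3: data[3]=7 > 6 → no swap
j=4: data[4]=15 > 6 → no swap
j=5: data[5]=12 > 6 → no swap
j=6: data[6]=11 > 6 → no swap
j=7: data[7]=16 > 6 → no swap
j=8: data[8]=10 > 6 → no swap
j=9: data[9]=4 ≤ 6 → i=2, swap data[2],data[9] → 2 3 4 7 15 12 11 16 10 8 6
final swap data[3],data[10] → 2 3 4 6 15 12 11 16 10 8 7; return 3
p = 3; k-1 = 10 > 3 ⇒ right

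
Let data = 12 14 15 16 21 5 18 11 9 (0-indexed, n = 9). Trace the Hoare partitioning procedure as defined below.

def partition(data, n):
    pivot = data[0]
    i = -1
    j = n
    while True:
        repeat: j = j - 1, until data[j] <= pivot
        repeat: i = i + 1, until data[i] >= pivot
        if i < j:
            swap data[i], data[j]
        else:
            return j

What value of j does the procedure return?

pivot = data[0] = 12; i = -1, j = 9
j→8 (data[8]=9≤12), i→0 (data[0]=12≥12); i<j, swap → 9 14 15 16 21 5 18 11 12
j→7 (data[7]=11≤12), i→1 (data[1]=14≥12); i<j, swap → 9 11 15 16 21 5 18 14 12
j→5 (data[5]=5≤12), i→2 (data[2]=15≥12); i<j, swap → 9 11 5 16 21 15 18 14 12
j→2, i→3; i≥j, return j=2. data = 9 11 5 16 21 15 18 14 12

2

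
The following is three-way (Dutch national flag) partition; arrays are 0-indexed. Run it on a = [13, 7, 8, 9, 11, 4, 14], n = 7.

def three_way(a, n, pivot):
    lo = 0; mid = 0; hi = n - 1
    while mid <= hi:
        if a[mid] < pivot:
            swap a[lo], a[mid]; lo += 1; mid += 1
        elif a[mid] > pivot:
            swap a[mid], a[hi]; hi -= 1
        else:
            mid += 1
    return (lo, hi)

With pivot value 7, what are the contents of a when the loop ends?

[4, 7, 9, 11, 8, 14, 13]

lo=0 mid=0 hi=6
13>7: swap(0,6), hi=5 ⇒ [14, 7, 8, 9, 11, 4, 13]
14>7: swap(0,5), hi=4 ⇒ [4, 7, 8, 9, 11, 14, 13]
4<7: swap(0,0), lo=1 mid=1 ⇒ [4, 7, 8, 9, 11, 14, 13]
7=7: mid=2
8>7: swap(2,4), hi=3 ⇒ [4, 7, 11, 9, 8, 14, 13]
11>7: swap(2,3), hi=2 ⇒ [4, 7, 9, 11, 8, 14, 13]
9>7: swap(2,2), hi=1 ⇒ [4, 7, 9, 11, 8, 14, 13]
done. lo=1 hi=1; a=[4, 7, 9, 11, 8, 14, 13]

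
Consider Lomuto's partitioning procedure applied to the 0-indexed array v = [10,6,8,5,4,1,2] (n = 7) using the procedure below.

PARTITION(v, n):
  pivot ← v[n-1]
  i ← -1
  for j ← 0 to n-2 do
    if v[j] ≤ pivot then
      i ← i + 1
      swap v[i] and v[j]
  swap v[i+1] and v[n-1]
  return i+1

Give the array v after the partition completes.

[1,2,8,5,4,10,6]

pivot=2, i=-1
j=0: 10>2, skip
j=1: 6>2, skip
j=2: 8>2, skip
j=3: 5>2, skip
j=4: 4>2, skip
j=5: 1≤2, i=0, swap(0,5) ⇒ [1,6,8,5,4,10,2]
swap(1,6) ⇒ [1,2,8,5,4,10,6]; return 1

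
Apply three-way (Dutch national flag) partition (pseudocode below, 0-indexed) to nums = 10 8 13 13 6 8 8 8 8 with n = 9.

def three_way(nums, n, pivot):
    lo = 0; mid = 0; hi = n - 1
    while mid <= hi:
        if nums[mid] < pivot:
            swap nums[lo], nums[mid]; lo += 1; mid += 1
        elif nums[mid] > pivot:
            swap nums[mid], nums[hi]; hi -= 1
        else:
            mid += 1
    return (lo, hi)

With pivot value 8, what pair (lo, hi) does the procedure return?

(1, 5)

lo=0 mid=0 hi=8
10>8: swap(0,8), hi=7 ⇒ 8 8 13 13 6 8 8 8 10
8=8: mid=1
8=8: mid=2
13>8: swap(2,7), hi=6 ⇒ 8 8 8 13 6 8 8 13 10
8=8: mid=3
13>8: swap(3,6), hi=5 ⇒ 8 8 8 8 6 8 13 13 10
8=8: mid=4
6<8: swap(0,4), lo=1 mid=5 ⇒ 6 8 8 8 8 8 13 13 10
8=8: mid=6
done. lo=1 hi=5; nums=6 8 8 8 8 8 13 13 10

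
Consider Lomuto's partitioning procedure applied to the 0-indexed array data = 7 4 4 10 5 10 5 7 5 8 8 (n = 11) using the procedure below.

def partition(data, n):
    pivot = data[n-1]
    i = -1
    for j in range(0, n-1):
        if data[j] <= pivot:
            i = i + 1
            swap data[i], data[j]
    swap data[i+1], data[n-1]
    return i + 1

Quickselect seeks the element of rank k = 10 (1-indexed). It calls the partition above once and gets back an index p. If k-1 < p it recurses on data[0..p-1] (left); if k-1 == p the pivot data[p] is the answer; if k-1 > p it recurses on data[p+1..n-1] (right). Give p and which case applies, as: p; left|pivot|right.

pivot = data[10] = 8; i = -1
j=0: data[0]=7 ≤ 8 → i=0, swap data[0],data[0] (no change) → 7 4 4 10 5 10 5 7 5 8 8
j=1: data[1]=4 ≤ 8 → i=1, swap data[1],data[1] (no change) → 7 4 4 10 5 10 5 7 5 8 8
j=2: data[2]=4 ≤ 8 → i=2, swap data[2],data[2] (no change) → 7 4 4 10 5 10 5 7 5 8 8
j=3: data[3]=10 > 8 → no swap
j=4: data[4]=5 ≤ 8 → i=3, swap data[3],data[4] → 7 4 4 5 10 10 5 7 5 8 8
j=5: data[5]=10 > 8 → no swap
j=6: data[6]=5 ≤ 8 → i=4, swap data[4],data[6] → 7 4 4 5 5 10 10 7 5 8 8
j=7: data[7]=7 ≤ 8 → i=5, swap data[5],data[7] → 7 4 4 5 5 7 10 10 5 8 8
j=8: data[8]=5 ≤ 8 → i=6, swap data[6],data[8] → 7 4 4 5 5 7 5 10 10 8 8
j=9: data[9]=8 ≤ 8 → i=7, swap data[7],data[9] → 7 4 4 5 5 7 5 8 10 10 8
final swap data[8],data[10] → 7 4 4 5 5 7 5 8 8 10 10; return 8
p = 8; k-1 = 9 > 8 ⇒ right

8; right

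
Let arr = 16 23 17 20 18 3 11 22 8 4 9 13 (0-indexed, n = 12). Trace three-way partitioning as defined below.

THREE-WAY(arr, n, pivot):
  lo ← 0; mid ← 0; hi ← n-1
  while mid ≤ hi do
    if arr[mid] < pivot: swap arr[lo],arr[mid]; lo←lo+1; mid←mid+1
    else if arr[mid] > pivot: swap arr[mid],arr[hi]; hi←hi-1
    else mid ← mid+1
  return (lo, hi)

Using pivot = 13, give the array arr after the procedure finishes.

9 4 8 11 3 13 22 18 20 17 23 16

pivot = 13; lo=0, mid=0, hi=11
arr[mid]=16>13: swap arr[0],arr[11]; hi=10 → 13 23 17 20 18 3 11 22 8 4 9 16
arr[mid]=13=13: mid=1
arr[mid]=23>13: swap arr[1],arr[10]; hi=9 → 13 9 17 20 18 3 11 22 8 4 23 16
arr[mid]=9<13: swap arr[0],arr[1]; lo=1,mid=2 → 9 13 17 20 18 3 11 22 8 4 23 16
arr[mid]=17>13: swap arr[2],arr[9]; hi=8 → 9 13 4 20 18 3 11 22 8 17 23 16
arr[mid]=4<13: swap arr[1],arr[2]; lo=2,mid=3 → 9 4 13 20 18 3 11 22 8 17 23 16
arr[mid]=20>13: swap arr[3],arr[8]; hi=7 → 9 4 13 8 18 3 11 22 20 17 23 16
arr[mid]=8<13: swap arr[2],arr[3]; lo=3,mid=4 → 9 4 8 13 18 3 11 22 20 17 23 16
arr[mid]=18>13: swap arr[4],arr[7]; hi=6 → 9 4 8 13 22 3 11 18 20 17 23 16
arr[mid]=22>13: swap arr[4],arr[6]; hi=5 → 9 4 8 13 11 3 22 18 20 17 23 16
arr[mid]=11<13: swap arr[3],arr[4]; lo=4,mid=5 → 9 4 8 11 13 3 22 18 20 17 23 16
arr[mid]=3<13: swap arr[4],arr[5]; lo=5,mid=6 → 9 4 8 11 3 13 22 18 20 17 23 16
end: lo=5, hi=5; arr = 9 4 8 11 3 13 22 18 20 17 23 16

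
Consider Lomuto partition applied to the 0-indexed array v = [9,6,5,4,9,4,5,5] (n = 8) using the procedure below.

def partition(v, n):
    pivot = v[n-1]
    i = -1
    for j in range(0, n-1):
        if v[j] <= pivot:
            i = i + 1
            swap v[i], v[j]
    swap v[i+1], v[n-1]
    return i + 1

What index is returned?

pivot = v[7] = 5; i = -1
j=0: v[0]=9 > 5 → no swap
j=1: v[1]=6 > 5 → no swap
j=2: v[2]=5 ≤ 5 → i=0, swap v[0],v[2] → [5,6,9,4,9,4,5,5]
j=3: v[3]=4 ≤ 5 → i=1, swap v[1],v[3] → [5,4,9,6,9,4,5,5]
j=4: v[4]=9 > 5 → no swap
j=5: v[5]=4 ≤ 5 → i=2, swap v[2],v[5] → [5,4,4,6,9,9,5,5]
j=6: v[6]=5 ≤ 5 → i=3, swap v[3],v[6] → [5,4,4,5,9,9,6,5]
final swap v[4],v[7] → [5,4,4,5,5,9,6,9]; return 4

4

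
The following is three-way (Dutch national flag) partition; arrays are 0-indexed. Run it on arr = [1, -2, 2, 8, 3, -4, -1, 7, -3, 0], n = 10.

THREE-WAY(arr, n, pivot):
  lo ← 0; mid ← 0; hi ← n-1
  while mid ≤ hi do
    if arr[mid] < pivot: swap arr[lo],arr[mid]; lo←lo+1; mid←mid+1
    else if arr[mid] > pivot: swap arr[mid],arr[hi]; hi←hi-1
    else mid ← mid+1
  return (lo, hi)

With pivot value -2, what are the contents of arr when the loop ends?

pivot = -2; lo=0, mid=0, hi=9
arr[mid]=1>-2: swap arr[0],arr[9]; hi=8 → [0, -2, 2, 8, 3, -4, -1, 7, -3, 1]
arr[mid]=0>-2: swap arr[0],arr[8]; hi=7 → [-3, -2, 2, 8, 3, -4, -1, 7, 0, 1]
arr[mid]=-3<-2: swap arr[0],arr[0]; lo=1,mid=1 → [-3, -2, 2, 8, 3, -4, -1, 7, 0, 1]
arr[mid]=-2=-2: mid=2
arr[mid]=2>-2: swap arr[2],arr[7]; hi=6 → [-3, -2, 7, 8, 3, -4, -1, 2, 0, 1]
arr[mid]=7>-2: swap arr[2],arr[6]; hi=5 → [-3, -2, -1, 8, 3, -4, 7, 2, 0, 1]
arr[mid]=-1>-2: swap arr[2],arr[5]; hi=4 → [-3, -2, -4, 8, 3, -1, 7, 2, 0, 1]
arr[mid]=-4<-2: swap arr[1],arr[2]; lo=2,mid=3 → [-3, -4, -2, 8, 3, -1, 7, 2, 0, 1]
arr[mid]=8>-2: swap arr[3],arr[4]; hi=3 → [-3, -4, -2, 3, 8, -1, 7, 2, 0, 1]
arr[mid]=3>-2: swap arr[3],arr[3]; hi=2 → [-3, -4, -2, 3, 8, -1, 7, 2, 0, 1]
end: lo=2, hi=2; arr = [-3, -4, -2, 3, 8, -1, 7, 2, 0, 1]

[-3, -4, -2, 3, 8, -1, 7, 2, 0, 1]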